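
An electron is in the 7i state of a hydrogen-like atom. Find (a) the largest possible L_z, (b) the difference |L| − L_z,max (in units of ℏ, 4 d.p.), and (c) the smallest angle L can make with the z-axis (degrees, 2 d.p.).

7i means n = 7, l = 6.
L_z,max = lℏ = 6ℏ.
|L| − L_z,max = (√42 − 6)ℏ ≈ 0.4807ℏ.
cos θ_min = 6/√42, so θ_min ≈ 22.21°.

L_z,max = 6ℏ; |L|−L_z,max ≈ 0.4807ℏ; θ_min ≈ 22.21°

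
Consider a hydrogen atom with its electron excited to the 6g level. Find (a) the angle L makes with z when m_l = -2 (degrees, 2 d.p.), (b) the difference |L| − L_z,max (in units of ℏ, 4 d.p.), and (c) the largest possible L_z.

θ(m_l=-2) ≈ 116.57°; |L|−L_z,max ≈ 0.4721ℏ; L_z,max = 4ℏ

The 6g level has l = 4.
For m_l = -2: cos θ = -2/√20, θ ≈ 116.57°.
|L| − L_z,max = (2√5 − 4)ℏ ≈ 0.4721ℏ.
L_z,max = lℏ = 4ℏ.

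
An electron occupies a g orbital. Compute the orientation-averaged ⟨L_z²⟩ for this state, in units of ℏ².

A g state has l = 4.
m_l runs from −4 to 4, i.e. {-4, -3, -2, -1, 0, 1, 2, 3, 4}.
⟨L_z²⟩ = ℏ²·(Σ m_l²)/(2l+1) = ℏ²·60/9 = 6.667ℏ².

⟨L_z²⟩ = 6.667 ℏ²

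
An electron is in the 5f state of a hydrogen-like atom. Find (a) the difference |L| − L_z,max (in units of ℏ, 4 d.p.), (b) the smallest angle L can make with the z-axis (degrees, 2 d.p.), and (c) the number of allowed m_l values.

5f means n = 5, l = 3.
|L| − L_z,max = (2√3 − 3)ℏ ≈ 0.4641ℏ.
cos θ_min = 3/√12, so θ_min ≈ 30.00°.
There are 2l+1 = 7 values of m_l.

|L|−L_z,max ≈ 0.4641ℏ; θ_min ≈ 30.00°; 7 values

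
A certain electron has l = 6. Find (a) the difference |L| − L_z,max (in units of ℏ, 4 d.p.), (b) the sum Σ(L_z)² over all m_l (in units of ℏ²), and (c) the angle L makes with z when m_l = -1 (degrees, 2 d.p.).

|L| − L_z,max = (√42 − 6)ℏ ≈ 0.4807ℏ.
Σ m_l² = 182, so Σ(L_z)² = 182 ℏ².
For m_l = -1: cos θ = -1/√42, θ ≈ 98.88°.

|L|−L_z,max ≈ 0.4807ℏ; Σ(L_z)² = 182 ℏ²; θ(m_l=-1) ≈ 98.88°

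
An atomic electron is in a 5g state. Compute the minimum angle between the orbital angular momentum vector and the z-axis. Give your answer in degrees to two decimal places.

θ_min ≈ 26.57°

The 5g subshell has l = 4.
|L| = √(l(l+1)) ℏ = 2√5 ℏ.
The smallest angle corresponds to the largest L_z, i.e. m_l = l = 4, giving L_z = 4ℏ.
cos θ_min = 4/√20, so θ_min ≈ 26.57°.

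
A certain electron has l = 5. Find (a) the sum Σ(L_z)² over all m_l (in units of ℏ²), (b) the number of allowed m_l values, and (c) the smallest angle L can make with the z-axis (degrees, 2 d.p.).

Σ(L_z)² = 110 ℏ²; 11 values; θ_min ≈ 24.09°

Σ m_l² = 110, so Σ(L_z)² = 110 ℏ².
There are 2l+1 = 11 values of m_l.
cos θ_min = 5/√30, so θ_min ≈ 24.09°.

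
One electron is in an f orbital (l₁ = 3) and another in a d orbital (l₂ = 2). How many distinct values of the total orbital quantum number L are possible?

L runs from |3 − 2| = 1 to 3 + 2 = 5.
L ∈ {1, 2, 3, 4, 5}.
That is 5 values.

5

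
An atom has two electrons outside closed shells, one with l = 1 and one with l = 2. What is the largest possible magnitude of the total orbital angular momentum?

|L_tot|_max = 2√3 ℏ ≈ 3.464ℏ

By the triangle rule, |l₁ − l₂| ≤ L ≤ l₁ + l₂.
So L can be 1, 2, 3.
The largest magnitude corresponds to L = 3: |L_tot| = ℏ√(3·4) = 2√3 ℏ.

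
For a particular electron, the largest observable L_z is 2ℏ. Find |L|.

|L| = √6 ℏ ≈ 2.449ℏ

L_z,max = lℏ, so l = 2.
|L| = √(l(l+1)) ℏ = √6 ℏ.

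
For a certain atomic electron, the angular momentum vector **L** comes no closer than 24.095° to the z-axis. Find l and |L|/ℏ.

l = 5, |L| = √30 ℏ ≈ 5.477ℏ

At minimum angle, m_l = l, so cos θ = l/√(l(l+1)); cos²θ = l/(l+1) = 0.8333.
Thus l = 0.8333/(1 − 0.8333) ≈ 5.
Then |L| = ℏ√(5·6) = √30 ℏ.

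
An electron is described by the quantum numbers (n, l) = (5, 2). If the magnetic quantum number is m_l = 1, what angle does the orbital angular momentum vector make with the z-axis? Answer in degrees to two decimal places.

|L|² = l(l+1)ℏ² = 6ℏ², so |L| = √6 ℏ.
L_z = m_l ℏ = 1ℏ.
cos θ = L_z/|L| = 1/√6, so θ ≈ 65.91°.

θ ≈ 65.91°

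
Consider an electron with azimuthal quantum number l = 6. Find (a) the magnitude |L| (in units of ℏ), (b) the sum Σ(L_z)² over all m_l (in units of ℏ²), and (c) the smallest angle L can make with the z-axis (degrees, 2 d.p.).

|L| = ℏ√(6·7) = √42 ℏ ≈ 6.481ℏ.
Σ m_l² = 182, so Σ(L_z)² = 182 ℏ².
cos θ_min = 6/√42, so θ_min ≈ 22.21°.

|L| = √42 ℏ ≈ 6.481ℏ; Σ(L_z)² = 182 ℏ²; θ_min ≈ 22.21°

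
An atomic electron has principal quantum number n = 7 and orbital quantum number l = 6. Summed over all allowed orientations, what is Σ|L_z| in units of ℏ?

m_l runs from −6 to 6, i.e. {-6, -5, -4, -3, -2, -1, 0, 1, 2, 3, 4, 5, 6}.
Σ|m_l| = 2(1+2+…+6) = 42.

Σ|L_z| = 42 ℏ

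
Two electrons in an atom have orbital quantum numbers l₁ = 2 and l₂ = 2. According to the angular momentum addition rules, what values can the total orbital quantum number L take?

The total orbital quantum number L ranges from |l₁ − l₂| to l₁ + l₂ in integer steps.
Allowed values: L = 0, 1, 2, 3, 4.

L = 0, 1, 2, 3, 4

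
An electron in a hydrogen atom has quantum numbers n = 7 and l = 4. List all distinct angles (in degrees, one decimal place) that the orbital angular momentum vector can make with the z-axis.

|L| = √(l(l+1)) ℏ = 2√5 ℏ.
cos θ = m_l/√20 for each m_l ∈ {-4, -3, -2, -1, 0, 1, 2, 3, 4}.

θ ∈ {26.6°, 47.9°, 63.4°, 77.1°, 90.0°, 102.9°, 116.6°, 132.1°, 153.4°}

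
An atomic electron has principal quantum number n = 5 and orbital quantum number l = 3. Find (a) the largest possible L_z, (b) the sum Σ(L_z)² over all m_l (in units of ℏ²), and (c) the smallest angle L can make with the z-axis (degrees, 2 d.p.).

L_z,max = lℏ = 3ℏ.
Σ m_l² = 28, so Σ(L_z)² = 28 ℏ².
cos θ_min = 3/√12, so θ_min ≈ 30.00°.

L_z,max = 3ℏ; Σ(L_z)² = 28 ℏ²; θ_min ≈ 30.00°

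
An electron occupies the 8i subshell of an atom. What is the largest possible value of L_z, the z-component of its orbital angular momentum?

L_z,max = 6ℏ

For 8i, l = 6.
L_z = m_l ℏ with m_l ∈ {−6, …, 6}; the maximum is m_l = 6.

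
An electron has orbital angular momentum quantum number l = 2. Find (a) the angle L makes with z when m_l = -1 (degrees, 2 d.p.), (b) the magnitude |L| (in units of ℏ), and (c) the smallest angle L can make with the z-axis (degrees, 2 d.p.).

θ(m_l=-1) ≈ 114.09°; |L| = √6 ℏ ≈ 2.449ℏ; θ_min ≈ 35.26°

For m_l = -1: cos θ = -1/√6, θ ≈ 114.09°.
|L| = ℏ√(2·3) = √6 ℏ ≈ 2.449ℏ.
cos θ_min = 2/√6, so θ_min ≈ 35.26°.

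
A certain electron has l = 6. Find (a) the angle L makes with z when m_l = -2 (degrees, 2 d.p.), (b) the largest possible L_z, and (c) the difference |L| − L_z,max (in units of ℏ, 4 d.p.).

For m_l = -2: cos θ = -2/√42, θ ≈ 107.98°.
L_z,max = lℏ = 6ℏ.
|L| − L_z,max = (√42 − 6)ℏ ≈ 0.4807ℏ.

θ(m_l=-2) ≈ 107.98°; L_z,max = 6ℏ; |L|−L_z,max ≈ 0.4807ℏ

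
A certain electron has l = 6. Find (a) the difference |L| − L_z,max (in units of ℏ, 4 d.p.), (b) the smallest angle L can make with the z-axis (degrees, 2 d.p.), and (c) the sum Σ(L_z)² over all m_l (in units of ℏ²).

|L|−L_z,max ≈ 0.4807ℏ; θ_min ≈ 22.21°; Σ(L_z)² = 182 ℏ²

|L| − L_z,max = (√42 − 6)ℏ ≈ 0.4807ℏ.
cos θ_min = 6/√42, so θ_min ≈ 22.21°.
Σ m_l² = 182, so Σ(L_z)² = 182 ℏ².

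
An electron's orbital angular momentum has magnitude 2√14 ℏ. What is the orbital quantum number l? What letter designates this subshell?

l = 7 (k orbital)

|L| = ℏ√(l(l+1)), so l(l+1) = 56.
The positive root is l = 7.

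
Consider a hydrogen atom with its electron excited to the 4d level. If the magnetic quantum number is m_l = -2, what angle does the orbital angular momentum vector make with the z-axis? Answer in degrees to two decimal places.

The 4d level has l = 2.
|L| = ℏ√(l(l+1)) = √6 ℏ.
L_z = m_l ℏ = −2ℏ.
cos θ = L_z/|L| = -2/√6, so θ ≈ 144.74°.

θ ≈ 144.74°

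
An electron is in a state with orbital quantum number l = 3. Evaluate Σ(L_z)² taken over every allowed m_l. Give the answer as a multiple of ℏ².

Σ(L_z)² = 28 ℏ²

m_l ∈ {-3, -2, -1, 0, 1, 2, 3}.
Σ m_l² = l(l+1)(2l+1)/3 = 3·4·7/3 = 28.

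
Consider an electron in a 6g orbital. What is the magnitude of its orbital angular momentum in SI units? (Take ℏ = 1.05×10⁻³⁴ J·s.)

The 6g subshell has l = 4.
|L| = ℏ√(l(l+1)) = ℏ√(4·5) = 2√5 ℏ
Numerically, |L| = 4.472 × (1.05×10⁻³⁴ J·s) = 4.70×10⁻³⁴ J·s.

|L| = 4.70×10⁻³⁴ J·s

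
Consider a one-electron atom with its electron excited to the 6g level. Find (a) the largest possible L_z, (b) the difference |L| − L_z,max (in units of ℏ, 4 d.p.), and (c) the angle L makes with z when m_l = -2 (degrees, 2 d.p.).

The 6g level has l = 4.
L_z,max = lℏ = 4ℏ.
|L| − L_z,max = (2√5 − 4)ℏ ≈ 0.4721ℏ.
For m_l = -2: cos θ = -2/√20, θ ≈ 116.57°.

L_z,max = 4ℏ; |L|−L_z,max ≈ 0.4721ℏ; θ(m_l=-2) ≈ 116.57°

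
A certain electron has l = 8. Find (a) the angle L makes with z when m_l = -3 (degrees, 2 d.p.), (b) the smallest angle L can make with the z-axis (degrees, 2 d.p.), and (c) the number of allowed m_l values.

For m_l = -3: cos θ = -3/√72, θ ≈ 110.70°.
cos θ_min = 8/√72, so θ_min ≈ 19.47°.
There are 2l+1 = 17 values of m_l.

θ(m_l=-3) ≈ 110.70°; θ_min ≈ 19.47°; 17 values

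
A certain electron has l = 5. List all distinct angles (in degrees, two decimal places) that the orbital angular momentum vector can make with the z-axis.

|L| = √(l(l+1)) ℏ = √30 ℏ.
cos θ = m_l/√30 for each m_l ∈ {-5, -4, -3, -2, -1, 0, 1, 2, 3, 4, 5}.

θ ∈ {24.09°, 43.09°, 56.79°, 68.58°, 79.48°, 90.00°, 100.52°, 111.42°, 123.21°, 136.91°, 155.91°}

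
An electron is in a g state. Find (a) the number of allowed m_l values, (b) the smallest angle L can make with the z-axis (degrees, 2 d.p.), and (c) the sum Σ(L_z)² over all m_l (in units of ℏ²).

A g state has l = 4.
There are 2l+1 = 9 values of m_l.
cos θ_min = 4/√20, so θ_min ≈ 26.57°.
Σ m_l² = 60, so Σ(L_z)² = 60 ℏ².

9 values; θ_min ≈ 26.57°; Σ(L_z)² = 60 ℏ²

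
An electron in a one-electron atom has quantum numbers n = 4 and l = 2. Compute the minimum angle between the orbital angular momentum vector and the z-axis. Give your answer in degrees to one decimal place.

|L| = √(l(l+1)) ℏ = √6 ℏ.
The smallest angle corresponds to the largest L_z, i.e. m_l = l = 2, giving L_z = 2ℏ.
cos θ_min = 2/√6, so θ_min ≈ 35.3°.

θ_min ≈ 35.3°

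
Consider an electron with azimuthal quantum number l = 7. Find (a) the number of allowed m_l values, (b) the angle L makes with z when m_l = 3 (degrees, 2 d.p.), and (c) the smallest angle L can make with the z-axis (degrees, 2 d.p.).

There are 2l+1 = 15 values of m_l.
For m_l = 3: cos θ = 3/√56, θ ≈ 66.37°.
cos θ_min = 7/√56, so θ_min ≈ 20.70°.

15 values; θ(m_l=3) ≈ 66.37°; θ_min ≈ 20.70°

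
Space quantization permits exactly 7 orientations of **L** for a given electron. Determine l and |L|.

7 = 2l + 1, so l = (7−1)/2 = 3.
Then |L| = √(l(l+1)) ℏ = 2√3 ℏ.

l = 3, |L| = 2√3 ℏ ≈ 3.464ℏ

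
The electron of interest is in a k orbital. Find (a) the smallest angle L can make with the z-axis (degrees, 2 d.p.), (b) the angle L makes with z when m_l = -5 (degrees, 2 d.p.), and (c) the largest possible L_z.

A k state has l = 7.
cos θ_min = 7/√56, so θ_min ≈ 20.70°.
For m_l = -5: cos θ = -5/√56, θ ≈ 131.92°.
L_z,max = lℏ = 7ℏ.

θ_min ≈ 20.70°; θ(m_l=-5) ≈ 131.92°; L_z,max = 7ℏ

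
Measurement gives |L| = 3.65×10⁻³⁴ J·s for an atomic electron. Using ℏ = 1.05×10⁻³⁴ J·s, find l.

l = 3

Dividing by ℏ: |L|/ℏ ≈ 3.476.
Set l(l+1) = 12.08; the integer solution is l = 3.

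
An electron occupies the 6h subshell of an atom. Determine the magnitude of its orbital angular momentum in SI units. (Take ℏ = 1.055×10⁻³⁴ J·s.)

The 6h subshell has l = 5.
|L| = ℏ√(l(l+1)) = ℏ√(5·6) = √30 ℏ
Numerically, |L| = 5.477 × (1.055×10⁻³⁴ J·s) = 5.778×10⁻³⁴ J·s.

|L| = 5.778×10⁻³⁴ J·s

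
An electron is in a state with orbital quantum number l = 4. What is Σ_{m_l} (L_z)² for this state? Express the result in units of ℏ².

Σ(L_z)² = 60 ℏ²

The allowed m_l values are -4, -3, -2, -1, 0, 1, 2, 3, 4.
Σ m_l² = l(l+1)(2l+1)/3 = 4·5·9/3 = 60.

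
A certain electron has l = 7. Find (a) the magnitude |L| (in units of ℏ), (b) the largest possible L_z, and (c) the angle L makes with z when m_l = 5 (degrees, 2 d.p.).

|L| = 2√14 ℏ ≈ 7.483ℏ; L_z,max = 7ℏ; θ(m_l=5) ≈ 48.08°

|L| = ℏ√(7·8) = 2√14 ℏ ≈ 7.483ℏ.
L_z,max = lℏ = 7ℏ.
For m_l = 5: cos θ = 5/√56, θ ≈ 48.08°.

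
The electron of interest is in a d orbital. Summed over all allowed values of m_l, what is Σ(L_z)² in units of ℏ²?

Σ(L_z)² = 10 ℏ²

The letter d corresponds to l = 2.
The allowed m_l values are -2, -1, 0, 1, 2.
Σ m_l² = l(l+1)(2l+1)/3 = 2·3·5/3 = 10.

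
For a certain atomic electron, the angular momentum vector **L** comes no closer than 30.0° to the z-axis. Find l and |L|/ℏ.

At minimum angle, m_l = l, so cos θ = l/√(l(l+1)); cos²θ = l/(l+1) = 0.7500.
Solving: l = 3.
Then |L| = ℏ√(3·4) = 2√3 ℏ.

l = 3, |L| = 2√3 ℏ ≈ 3.464ℏ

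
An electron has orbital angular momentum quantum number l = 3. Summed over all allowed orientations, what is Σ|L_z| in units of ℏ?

Σ|L_z| = 12 ℏ

The allowed m_l values are -3, -2, -1, 0, 1, 2, 3.
Σ|m_l| = l(l+1) = 12.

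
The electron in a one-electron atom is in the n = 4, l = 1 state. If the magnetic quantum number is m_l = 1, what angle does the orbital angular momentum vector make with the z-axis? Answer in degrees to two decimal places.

θ ≈ 45.00°

|L|² = l(l+1)ℏ² = 2ℏ², so |L| = √2 ℏ.
L_z = m_l ℏ = 1ℏ.
cos θ = L_z/|L| = 1/√2, so θ ≈ 45.00°.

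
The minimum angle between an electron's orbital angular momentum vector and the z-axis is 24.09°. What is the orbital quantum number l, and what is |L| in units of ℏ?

cos θ_min = l/√(l(l+1)) = √(l/(l+1)), so l/(l+1) = cos²(24.09°) = 0.8334.
Solving: l = 5.
Then |L| = ℏ√(5·6) = √30 ℏ.

l = 5, |L| = √30 ℏ ≈ 5.477ℏ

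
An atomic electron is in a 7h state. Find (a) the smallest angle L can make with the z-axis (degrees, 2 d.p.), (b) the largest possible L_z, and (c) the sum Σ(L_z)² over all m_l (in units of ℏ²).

7h means n = 7, l = 5.
cos θ_min = 5/√30, so θ_min ≈ 24.09°.
L_z,max = lℏ = 5ℏ.
Σ m_l² = 110, so Σ(L_z)² = 110 ℏ².

θ_min ≈ 24.09°; L_z,max = 5ℏ; Σ(L_z)² = 110 ℏ²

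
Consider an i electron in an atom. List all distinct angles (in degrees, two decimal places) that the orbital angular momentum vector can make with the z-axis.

The letter i corresponds to l = 6.
|L| = √(l(l+1)) ℏ = √42 ℏ.
cos θ = m_l/√42 for each m_l ∈ {-6, -5, -4, -3, -2, -1, 0, 1, 2, 3, 4, 5, 6}.

θ ∈ {22.21°, 39.51°, 51.89°, 62.42°, 72.02°, 81.12°, 90.00°, 98.88°, 107.98°, 117.58°, 128.11°, 140.49°, 157.79°}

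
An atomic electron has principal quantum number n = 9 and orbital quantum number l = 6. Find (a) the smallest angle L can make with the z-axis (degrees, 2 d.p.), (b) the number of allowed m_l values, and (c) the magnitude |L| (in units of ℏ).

θ_min ≈ 22.21°; 13 values; |L| = √42 ℏ ≈ 6.481ℏ

cos θ_min = 6/√42, so θ_min ≈ 22.21°.
There are 2l+1 = 13 values of m_l.
|L| = ℏ√(6·7) = √42 ℏ ≈ 6.481ℏ.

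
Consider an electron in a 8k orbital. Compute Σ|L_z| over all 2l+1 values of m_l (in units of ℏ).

Σ|L_z| = 56 ℏ

The 8k subshell has l = 7.
m_l runs from −7 to 7, i.e. {-7, -6, -5, -4, -3, -2, -1, 0, 1, 2, 3, 4, 5, 6, 7}.
Σ|m_l| = l(l+1) = 56.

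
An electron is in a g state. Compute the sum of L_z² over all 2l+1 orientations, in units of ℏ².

Σ(L_z)² = 60 ℏ²

The letter g corresponds to l = 4.
m_l ∈ {-4, -3, -2, -1, 0, 1, 2, 3, 4}.
Summing m² from −4 to 4: Σ m_l² = 60.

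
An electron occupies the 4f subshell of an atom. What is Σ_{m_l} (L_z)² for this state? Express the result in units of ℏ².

Σ(L_z)² = 28 ℏ²

The 4f subshell has l = 3.
The allowed m_l values are -3, -2, -1, 0, 1, 2, 3.
Summing m² from −3 to 3: Σ m_l² = 28.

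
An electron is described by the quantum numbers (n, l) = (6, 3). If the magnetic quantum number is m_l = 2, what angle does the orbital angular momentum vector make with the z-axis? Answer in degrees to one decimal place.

|L| = ℏ√(l(l+1)) = 2√3 ℏ.
L_z = m_l ℏ = 2ℏ.
cos θ = L_z/|L| = 2/√12, so θ ≈ 54.7°.

θ ≈ 54.7°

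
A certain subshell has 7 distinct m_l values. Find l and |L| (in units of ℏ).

7 = 2l + 1, so l = (7−1)/2 = 3.
|L| = ℏ√(l(l+1)) = ℏ√(3·4) = 2√3 ℏ.

l = 3, |L| = 2√3 ℏ ≈ 3.464ℏ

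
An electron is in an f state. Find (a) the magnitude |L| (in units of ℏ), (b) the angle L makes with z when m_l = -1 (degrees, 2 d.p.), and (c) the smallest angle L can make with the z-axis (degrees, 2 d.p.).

|L| = 2√3 ℏ ≈ 3.464ℏ; θ(m_l=-1) ≈ 106.78°; θ_min ≈ 30.00°

F corresponds to l = 3.
|L| = ℏ√(3·4) = 2√3 ℏ ≈ 3.464ℏ.
For m_l = -1: cos θ = -1/√12, θ ≈ 106.78°.
cos θ_min = 3/√12, so θ_min ≈ 30.00°.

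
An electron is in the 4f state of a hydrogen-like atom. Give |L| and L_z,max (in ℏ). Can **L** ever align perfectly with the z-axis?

For 4f, l = 3.
|L| = 2√3 ℏ ≈ 3.4641ℏ, while L_z,max = lℏ = 3ℏ.
Since |L| > L_z,max, the vector can never point exactly along z; the closest it comes is θ_min = arccos(3/√12) ≈ 30.0°.

No: L_z,max = 3ℏ < |L| = 2√3 ℏ ≈ 3.464ℏ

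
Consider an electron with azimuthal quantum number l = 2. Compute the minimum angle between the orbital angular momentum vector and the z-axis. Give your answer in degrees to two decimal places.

θ_min ≈ 35.26°

|L| = √(l(l+1)) ℏ = √6 ℏ.
The smallest angle corresponds to the largest L_z, i.e. m_l = l = 2, giving L_z = 2ℏ.
cos θ_min = 2/√6, so θ_min ≈ 35.26°.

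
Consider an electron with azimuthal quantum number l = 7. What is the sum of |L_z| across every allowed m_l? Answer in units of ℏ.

m_l ∈ {-7, -6, -5, -4, -3, -2, -1, 0, 1, 2, 3, 4, 5, 6, 7}.
Σ|m_l| = 2(1+2+…+7) = 56.

Σ|L_z| = 56 ℏ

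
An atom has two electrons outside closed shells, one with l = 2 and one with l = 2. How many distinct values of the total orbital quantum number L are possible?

5

Angular momentum addition gives L = |l₁ − l₂|, …, l₁ + l₂.
Allowed values: L = 0, 1, 2, 3, 4.
That is 5 values.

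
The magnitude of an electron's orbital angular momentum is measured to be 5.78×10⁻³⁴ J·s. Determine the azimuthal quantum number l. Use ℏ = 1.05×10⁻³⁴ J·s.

l = 5

In units of ℏ, |L| ≈ 5.505.
(|L|/ℏ)² = l(l+1) ≈ 30.30 ⇒ l = 5.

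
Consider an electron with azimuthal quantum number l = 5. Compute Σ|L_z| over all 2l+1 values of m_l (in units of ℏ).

The allowed m_l values are -5, -4, -3, -2, -1, 0, 1, 2, 3, 4, 5.
Σ|m_l| = 2(1+2+…+5) = 30.

Σ|L_z| = 30 ℏ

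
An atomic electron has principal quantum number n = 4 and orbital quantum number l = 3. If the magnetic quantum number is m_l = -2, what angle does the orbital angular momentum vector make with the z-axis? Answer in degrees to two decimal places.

|L|² = l(l+1)ℏ² = 12ℏ², so |L| = 2√3 ℏ.
L_z = m_l ℏ = −2ℏ.
cos θ = L_z/|L| = -2/√12, so θ ≈ 125.26°.

θ ≈ 125.26°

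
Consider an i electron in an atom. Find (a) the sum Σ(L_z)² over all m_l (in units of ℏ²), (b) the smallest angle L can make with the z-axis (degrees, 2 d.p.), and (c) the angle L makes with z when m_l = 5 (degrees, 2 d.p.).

Σ(L_z)² = 182 ℏ²; θ_min ≈ 22.21°; θ(m_l=5) ≈ 39.51°

An i state has l = 6.
Σ m_l² = 182, so Σ(L_z)² = 182 ℏ².
cos θ_min = 6/√42, so θ_min ≈ 22.21°.
For m_l = 5: cos θ = 5/√42, θ ≈ 39.51°.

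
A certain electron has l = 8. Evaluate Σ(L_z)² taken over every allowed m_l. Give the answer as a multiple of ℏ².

Σ(L_z)² = 408 ℏ²

m_l runs from −8 to 8, i.e. {-8, -7, -6, -5, -4, -3, -2, -1, 0, 1, 2, 3, 4, 5, 6, 7, 8}.
Σ m_l² = l(l+1)(2l+1)/3 = 8·9·17/3 = 408.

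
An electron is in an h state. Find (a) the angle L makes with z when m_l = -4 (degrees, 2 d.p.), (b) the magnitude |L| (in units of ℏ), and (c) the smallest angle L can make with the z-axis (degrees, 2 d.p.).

The letter h corresponds to l = 5.
For m_l = -4: cos θ = -4/√30, θ ≈ 136.91°.
|L| = ℏ√(5·6) = √30 ℏ ≈ 5.477ℏ.
cos θ_min = 5/√30, so θ_min ≈ 24.09°.

θ(m_l=-4) ≈ 136.91°; |L| = √30 ℏ ≈ 5.477ℏ; θ_min ≈ 24.09°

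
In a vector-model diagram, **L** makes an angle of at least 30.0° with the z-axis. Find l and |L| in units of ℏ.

cos²θ_min = l/(l+1) = 0.7500.
Solving: l = 3.
Then |L| = ℏ√(3·4) = 2√3 ℏ.

l = 3, |L| = 2√3 ℏ ≈ 3.464ℏ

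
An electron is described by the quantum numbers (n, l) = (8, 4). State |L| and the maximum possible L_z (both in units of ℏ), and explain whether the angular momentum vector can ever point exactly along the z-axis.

|L| = 2√5 ℏ ≈ 4.4721ℏ, while L_z,max = lℏ = 4ℏ.
Since |L| > L_z,max, the vector can never point exactly along z; the closest it comes is θ_min = arccos(4/√20) ≈ 26.6°.

No: L_z,max = 4ℏ < |L| = 2√5 ℏ ≈ 4.472ℏ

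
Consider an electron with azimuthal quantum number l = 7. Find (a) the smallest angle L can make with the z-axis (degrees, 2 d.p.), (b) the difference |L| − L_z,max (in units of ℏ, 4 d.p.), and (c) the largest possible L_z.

θ_min ≈ 20.70°; |L|−L_z,max ≈ 0.4833ℏ; L_z,max = 7ℏ

cos θ_min = 7/√56, so θ_min ≈ 20.70°.
|L| − L_z,max = (2√14 − 7)ℏ ≈ 0.4833ℏ.
L_z,max = lℏ = 7ℏ.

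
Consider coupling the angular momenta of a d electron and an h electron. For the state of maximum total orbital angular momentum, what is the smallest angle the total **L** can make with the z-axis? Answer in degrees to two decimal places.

L runs from |2 − 5| = 3 to 2 + 5 = 7.
Allowed values: L = 3, 4, 5, 6, 7.
The maximum is L = 7, with |L_tot| = ℏ√(7·8) = 2√14 ℏ.
The minimum angle with z is arccos(7/√56) ≈ 20.70°.

θ_min ≈ 20.70°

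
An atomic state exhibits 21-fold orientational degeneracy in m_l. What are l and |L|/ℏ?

l = 10, |L| = √110 ℏ ≈ 10.488ℏ

2l + 1 = 21 ⇒ l = 10.
|L| = ℏ√(l(l+1)) = ℏ√(10·11) = √110 ℏ.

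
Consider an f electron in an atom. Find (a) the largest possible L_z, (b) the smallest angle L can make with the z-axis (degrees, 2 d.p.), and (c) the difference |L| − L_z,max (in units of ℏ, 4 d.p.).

F corresponds to l = 3.
L_z,max = lℏ = 3ℏ.
cos θ_min = 3/√12, so θ_min ≈ 30.00°.
|L| − L_z,max = (2√3 − 3)ℏ ≈ 0.4641ℏ.

L_z,max = 3ℏ; θ_min ≈ 30.00°; |L|−L_z,max ≈ 0.4641ℏ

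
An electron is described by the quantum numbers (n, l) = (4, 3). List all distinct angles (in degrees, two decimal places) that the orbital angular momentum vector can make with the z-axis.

θ ∈ {30.00°, 54.74°, 73.22°, 90.00°, 106.78°, 125.26°, 150.00°}

|L| = ℏ√(l(l+1)) = 2√3 ℏ.
cos θ = m_l/√12 for each m_l ∈ {-3, -2, -1, 0, 1, 2, 3}.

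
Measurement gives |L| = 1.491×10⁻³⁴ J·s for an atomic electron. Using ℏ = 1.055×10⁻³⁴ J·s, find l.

l = 1

|L|/ℏ = (1.491×10⁻³⁴)/(1.055×10⁻³⁴) ≈ 1.413.
(|L|/ℏ)² = l(l+1) ≈ 2.00 ⇒ l = 1.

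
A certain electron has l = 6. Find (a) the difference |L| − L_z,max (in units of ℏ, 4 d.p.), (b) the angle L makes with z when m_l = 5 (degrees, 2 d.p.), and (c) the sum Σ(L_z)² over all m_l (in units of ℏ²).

|L| − L_z,max = (√42 − 6)ℏ ≈ 0.4807ℏ.
For m_l = 5: cos θ = 5/√42, θ ≈ 39.51°.
Σ m_l² = 182, so Σ(L_z)² = 182 ℏ².

|L|−L_z,max ≈ 0.4807ℏ; θ(m_l=5) ≈ 39.51°; Σ(L_z)² = 182 ℏ²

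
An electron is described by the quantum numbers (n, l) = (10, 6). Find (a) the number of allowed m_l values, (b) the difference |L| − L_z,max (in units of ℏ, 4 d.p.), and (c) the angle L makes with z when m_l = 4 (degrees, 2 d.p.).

There are 2l+1 = 13 values of m_l.
|L| − L_z,max = (√42 − 6)ℏ ≈ 0.4807ℏ.
For m_l = 4: cos θ = 4/√42, θ ≈ 51.89°.

13 values; |L|−L_z,max ≈ 0.4807ℏ; θ(m_l=4) ≈ 51.89°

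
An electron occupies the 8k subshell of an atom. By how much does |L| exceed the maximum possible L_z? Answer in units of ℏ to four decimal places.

For 8k, l = 7.
|L| = 2√14 ℏ ≈ 7.4833ℏ, while L_z,max = lℏ = 7ℏ.
The difference is (2√14 − 7)ℏ ≈ 0.4833ℏ.

|L| − L_z,max ≈ 0.4833ℏ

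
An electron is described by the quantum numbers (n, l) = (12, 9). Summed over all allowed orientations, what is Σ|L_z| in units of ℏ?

The allowed m_l values are -9, -8, -7, -6, -5, -4, -3, -2, -1, 0, 1, 2, 3, 4, 5, 6, 7, 8, 9.
Σ|m_l| = 2(1+2+…+9) = 90.

Σ|L_z| = 90 ℏ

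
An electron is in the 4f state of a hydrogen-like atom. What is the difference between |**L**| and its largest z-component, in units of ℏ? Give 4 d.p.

|L| − L_z,max ≈ 0.4641ℏ

For 4f, l = 3.
|L| = 2√3 ℏ ≈ 3.4641ℏ, while L_z,max = lℏ = 3ℏ.
The difference is (2√3 − 3)ℏ ≈ 0.4641ℏ.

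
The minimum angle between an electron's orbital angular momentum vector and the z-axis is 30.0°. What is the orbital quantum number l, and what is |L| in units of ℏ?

cos θ_min = l/√(l(l+1)) = √(l/(l+1)), so l/(l+1) = cos²(30.0°) = 0.7500.
Thus l = 0.7500/(1 − 0.7500) ≈ 3.
Then |L| = ℏ√(3·4) = 2√3 ℏ.

l = 3, |L| = 2√3 ℏ ≈ 3.464ℏ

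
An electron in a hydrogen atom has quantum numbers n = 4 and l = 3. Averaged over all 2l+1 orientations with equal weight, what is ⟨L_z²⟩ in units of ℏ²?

⟨L_z²⟩ = 4 ℏ²

m_l ∈ {-3, -2, -1, 0, 1, 2, 3}.
⟨L_z²⟩ = ℏ²·(Σ m_l²)/(2l+1) = ℏ²·28/7 = 4ℏ².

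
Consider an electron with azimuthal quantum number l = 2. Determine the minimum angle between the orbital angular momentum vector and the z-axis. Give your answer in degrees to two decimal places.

θ_min ≈ 35.26°

|L| = √(l(l+1)) ℏ = √6 ℏ.
The smallest angle corresponds to the largest L_z, i.e. m_l = l = 2, giving L_z = 2ℏ.
cos θ_min = 2/√6, so θ_min ≈ 35.26°.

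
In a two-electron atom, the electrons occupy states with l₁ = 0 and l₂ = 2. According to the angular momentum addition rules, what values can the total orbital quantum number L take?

L = 2

Angular momentum addition gives L = |l₁ − l₂|, …, l₁ + l₂.
L ∈ {2}.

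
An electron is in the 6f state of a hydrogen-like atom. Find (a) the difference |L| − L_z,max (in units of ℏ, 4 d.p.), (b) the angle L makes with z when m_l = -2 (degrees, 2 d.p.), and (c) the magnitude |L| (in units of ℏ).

The 6f subshell has l = 3.
|L| − L_z,max = (2√3 − 3)ℏ ≈ 0.4641ℏ.
For m_l = -2: cos θ = -2/√12, θ ≈ 125.26°.
|L| = ℏ√(3·4) = 2√3 ℏ ≈ 3.464ℏ.

|L|−L_z,max ≈ 0.4641ℏ; θ(m_l=-2) ≈ 125.26°; |L| = 2√3 ℏ ≈ 3.464ℏ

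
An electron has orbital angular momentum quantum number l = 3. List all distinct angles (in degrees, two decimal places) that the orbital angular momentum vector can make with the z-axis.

|L| = ℏ√(l(l+1)) = 2√3 ℏ.
cos θ = m_l/√12 for each m_l ∈ {-3, -2, -1, 0, 1, 2, 3}.

θ ∈ {30.00°, 54.74°, 73.22°, 90.00°, 106.78°, 125.26°, 150.00°}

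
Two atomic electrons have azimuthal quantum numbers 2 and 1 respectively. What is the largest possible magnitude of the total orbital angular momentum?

|L_tot|_max = 2√3 ℏ ≈ 3.464ℏ

By the triangle rule, |l₁ − l₂| ≤ L ≤ l₁ + l₂.
Allowed values: L = 1, 2, 3.
The largest magnitude corresponds to L = 3: |L_tot| = ℏ√(3·4) = 2√3 ℏ.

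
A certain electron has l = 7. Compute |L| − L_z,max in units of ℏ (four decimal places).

|L| = 2√14 ℏ ≈ 7.4833ℏ, while L_z,max = lℏ = 7ℏ.
The difference is (2√14 − 7)ℏ ≈ 0.4833ℏ.

|L| − L_z,max ≈ 0.4833ℏ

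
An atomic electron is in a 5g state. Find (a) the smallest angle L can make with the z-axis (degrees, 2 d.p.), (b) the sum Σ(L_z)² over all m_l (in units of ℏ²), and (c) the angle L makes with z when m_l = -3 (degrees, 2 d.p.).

5g means n = 5, l = 4.
cos θ_min = 4/√20, so θ_min ≈ 26.57°.
Σ m_l² = 60, so Σ(L_z)² = 60 ℏ².
For m_l = -3: cos θ = -3/√20, θ ≈ 132.13°.

θ_min ≈ 26.57°; Σ(L_z)² = 60 ℏ²; θ(m_l=-3) ≈ 132.13°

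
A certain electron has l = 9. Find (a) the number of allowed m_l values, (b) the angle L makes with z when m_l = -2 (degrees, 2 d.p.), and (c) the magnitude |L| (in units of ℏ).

19 values; θ(m_l=-2) ≈ 102.17°; |L| = 3√10 ℏ ≈ 9.487ℏ

There are 2l+1 = 19 values of m_l.
For m_l = -2: cos θ = -2/√90, θ ≈ 102.17°.
|L| = ℏ√(9·10) = 3√10 ℏ ≈ 9.487ℏ.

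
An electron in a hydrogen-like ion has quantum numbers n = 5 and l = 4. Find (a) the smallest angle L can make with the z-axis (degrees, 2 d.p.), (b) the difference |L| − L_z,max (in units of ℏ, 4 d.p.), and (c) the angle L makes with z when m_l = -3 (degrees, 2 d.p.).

θ_min ≈ 26.57°; |L|−L_z,max ≈ 0.4721ℏ; θ(m_l=-3) ≈ 132.13°

cos θ_min = 4/√20, so θ_min ≈ 26.57°.
|L| − L_z,max = (2√5 − 4)ℏ ≈ 0.4721ℏ.
For m_l = -3: cos θ = -3/√20, θ ≈ 132.13°.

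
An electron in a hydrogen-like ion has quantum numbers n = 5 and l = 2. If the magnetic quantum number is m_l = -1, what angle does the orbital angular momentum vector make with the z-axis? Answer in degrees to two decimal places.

|L| = ℏ√(l(l+1)) = √6 ℏ.
L_z = m_l ℏ = −1ℏ.
cos θ = L_z/|L| = -1/√6, so θ ≈ 114.09°.

θ ≈ 114.09°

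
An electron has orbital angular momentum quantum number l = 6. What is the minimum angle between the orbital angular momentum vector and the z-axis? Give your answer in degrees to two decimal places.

θ_min ≈ 22.21°

|L|² = l(l+1)ℏ² = 42ℏ², so |L| = √42 ℏ.
The smallest angle corresponds to the largest L_z, i.e. m_l = l = 6, giving L_z = 6ℏ.
cos θ_min = 6/√42, so θ_min ≈ 22.21°.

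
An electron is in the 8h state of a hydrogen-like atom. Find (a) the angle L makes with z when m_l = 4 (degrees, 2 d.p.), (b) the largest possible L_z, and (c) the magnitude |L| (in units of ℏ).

θ(m_l=4) ≈ 43.09°; L_z,max = 5ℏ; |L| = √30 ℏ ≈ 5.477ℏ

For 8h, l = 5.
For m_l = 4: cos θ = 4/√30, θ ≈ 43.09°.
L_z,max = lℏ = 5ℏ.
|L| = ℏ√(5·6) = √30 ℏ ≈ 5.477ℏ.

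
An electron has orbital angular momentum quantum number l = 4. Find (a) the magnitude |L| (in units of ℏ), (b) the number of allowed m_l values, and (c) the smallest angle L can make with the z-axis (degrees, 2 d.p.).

|L| = 2√5 ℏ ≈ 4.472ℏ; 9 values; θ_min ≈ 26.57°

|L| = ℏ√(4·5) = 2√5 ℏ ≈ 4.472ℏ.
There are 2l+1 = 9 values of m_l.
cos θ_min = 4/√20, so θ_min ≈ 26.57°.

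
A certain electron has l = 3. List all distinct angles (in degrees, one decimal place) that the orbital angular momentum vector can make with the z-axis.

θ ∈ {30.0°, 54.7°, 73.2°, 90.0°, 106.8°, 125.3°, 150.0°}

|L| = √(l(l+1)) ℏ = 2√3 ℏ.
cos θ = m_l/√12 for each m_l ∈ {-3, -2, -1, 0, 1, 2, 3}.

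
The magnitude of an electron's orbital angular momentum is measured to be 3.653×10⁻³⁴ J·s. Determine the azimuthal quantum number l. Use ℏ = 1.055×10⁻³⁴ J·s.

|L|/ℏ = (3.653×10⁻³⁴)/(1.055×10⁻³⁴) ≈ 3.463.
l(l+1) ≈ 3.463² ≈ 11.99, so l = 3.

l = 3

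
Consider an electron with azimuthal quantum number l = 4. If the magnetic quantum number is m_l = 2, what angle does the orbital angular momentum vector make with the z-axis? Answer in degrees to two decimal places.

|L| = ℏ√(l(l+1)) = 2√5 ℏ.
L_z = m_l ℏ = 2ℏ.
cos θ = L_z/|L| = 2/√20, so θ ≈ 63.43°.

θ ≈ 63.43°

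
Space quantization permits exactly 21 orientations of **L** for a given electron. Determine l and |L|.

l = 10, |L| = √110 ℏ ≈ 10.488ℏ

2l + 1 = 21 ⇒ l = 10.
Then |L| = √(l(l+1)) ℏ = √110 ℏ.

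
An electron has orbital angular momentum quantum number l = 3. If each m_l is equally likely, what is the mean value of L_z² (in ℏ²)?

⟨L_z²⟩ = 4 ℏ²

m_l runs from −3 to 3, i.e. {-3, -2, -1, 0, 1, 2, 3}.
⟨L_z²⟩ = ℏ²·l(l+1)/3 = 4ℏ².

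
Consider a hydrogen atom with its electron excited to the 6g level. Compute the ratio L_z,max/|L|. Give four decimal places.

The 6g level has l = 4.
|L| = 2√5 ℏ ≈ 4.4721ℏ, while L_z,max = lℏ = 4ℏ.
L_z,max/|L| = 4/√20 = 0.8944.

L_z,max/|L| = 0.8944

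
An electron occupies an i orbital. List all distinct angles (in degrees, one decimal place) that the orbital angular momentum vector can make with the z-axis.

θ ∈ {22.2°, 39.5°, 51.9°, 62.4°, 72.0°, 81.1°, 90.0°, 98.9°, 108.0°, 117.6°, 128.1°, 140.5°, 157.8°}

The letter i corresponds to l = 6.
|L|² = l(l+1)ℏ² = 42ℏ², so |L| = √42 ℏ.
cos θ = m_l/√42 for each m_l ∈ {-6, -5, -4, -3, -2, -1, 0, 1, 2, 3, 4, 5, 6}.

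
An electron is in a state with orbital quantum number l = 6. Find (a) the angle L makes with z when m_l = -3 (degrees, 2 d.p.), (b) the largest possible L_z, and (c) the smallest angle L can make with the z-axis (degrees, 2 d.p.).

For m_l = -3: cos θ = -3/√42, θ ≈ 117.58°.
L_z,max = lℏ = 6ℏ.
cos θ_min = 6/√42, so θ_min ≈ 22.21°.

θ(m_l=-3) ≈ 117.58°; L_z,max = 6ℏ; θ_min ≈ 22.21°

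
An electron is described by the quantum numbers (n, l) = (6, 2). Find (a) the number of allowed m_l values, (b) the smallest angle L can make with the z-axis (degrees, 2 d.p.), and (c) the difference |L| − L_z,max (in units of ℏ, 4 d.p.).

5 values; θ_min ≈ 35.26°; |L|−L_z,max ≈ 0.4495ℏ

There are 2l+1 = 5 values of m_l.
cos θ_min = 2/√6, so θ_min ≈ 35.26°.
|L| − L_z,max = (√6 − 2)ℏ ≈ 0.4495ℏ.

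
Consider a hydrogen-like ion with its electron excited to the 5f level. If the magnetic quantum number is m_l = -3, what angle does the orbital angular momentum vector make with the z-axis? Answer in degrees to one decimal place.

θ ≈ 150.0°

The 5f level has l = 3.
|L|² = l(l+1)ℏ² = 12ℏ², so |L| = 2√3 ℏ.
L_z = m_l ℏ = −3ℏ.
cos θ = L_z/|L| = -3/√12, so θ ≈ 150.0°.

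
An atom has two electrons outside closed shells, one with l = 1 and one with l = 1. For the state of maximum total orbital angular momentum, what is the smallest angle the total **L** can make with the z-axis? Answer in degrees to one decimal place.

θ_min ≈ 35.3°

L runs from |1 − 1| = 0 to 1 + 1 = 2.
L ∈ {0, 1, 2}.
The maximum is L = 2, with |L_tot| = ℏ√(2·3) = √6 ℏ.
The minimum angle with z is arccos(2/√6) ≈ 35.3°.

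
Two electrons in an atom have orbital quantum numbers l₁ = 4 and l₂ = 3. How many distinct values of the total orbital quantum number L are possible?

7

By the triangle rule, |l₁ − l₂| ≤ L ≤ l₁ + l₂.
Allowed values: L = 1, 2, 3, 4, 5, 6, 7.
That is 7 values.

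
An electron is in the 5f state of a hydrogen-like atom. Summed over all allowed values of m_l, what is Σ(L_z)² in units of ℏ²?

5f means n = 5, l = 3.
The allowed m_l values are -3, -2, -1, 0, 1, 2, 3.
Σ m_l² = 2·(1 + 4 + 9) = 28.

Σ(L_z)² = 28 ℏ²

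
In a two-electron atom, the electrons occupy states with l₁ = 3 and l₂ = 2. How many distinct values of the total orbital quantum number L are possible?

5

The total orbital quantum number L ranges from |l₁ − l₂| to l₁ + l₂ in integer steps.
Allowed values: L = 1, 2, 3, 4, 5.
That is 5 values.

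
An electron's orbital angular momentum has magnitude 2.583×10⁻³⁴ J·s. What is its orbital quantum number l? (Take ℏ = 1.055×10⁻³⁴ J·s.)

|L|/ℏ = (2.583×10⁻³⁴)/(1.055×10⁻³⁴) ≈ 2.448.
Set l(l+1) = 5.99; the integer solution is l = 2.

l = 2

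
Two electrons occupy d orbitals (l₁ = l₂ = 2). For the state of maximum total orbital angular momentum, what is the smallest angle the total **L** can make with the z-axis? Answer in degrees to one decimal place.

θ_min ≈ 26.6°

L runs from |2 − 2| = 0 to 2 + 2 = 4.
L ∈ {0, 1, 2, 3, 4}.
The maximum is L = 4, with |L_tot| = ℏ√(4·5) = 2√5 ℏ.
The minimum angle with z is arccos(4/√20) ≈ 26.6°.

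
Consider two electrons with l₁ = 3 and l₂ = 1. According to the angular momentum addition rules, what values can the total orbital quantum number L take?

The total orbital quantum number L ranges from |l₁ − l₂| to l₁ + l₂ in integer steps.
L ∈ {2, 3, 4}.

L = 2, 3, 4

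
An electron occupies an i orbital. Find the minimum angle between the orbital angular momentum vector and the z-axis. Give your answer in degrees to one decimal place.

θ_min ≈ 22.2°

An i state has l = 6.
|L| = ℏ√(l(l+1)) = √42 ℏ.
The smallest angle corresponds to the largest L_z, i.e. m_l = l = 6, giving L_z = 6ℏ.
cos θ_min = 6/√42, so θ_min ≈ 22.2°.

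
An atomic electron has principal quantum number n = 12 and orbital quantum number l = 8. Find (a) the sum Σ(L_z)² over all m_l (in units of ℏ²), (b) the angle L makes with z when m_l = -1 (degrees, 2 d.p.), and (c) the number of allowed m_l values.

Σ m_l² = 408, so Σ(L_z)² = 408 ℏ².
For m_l = -1: cos θ = -1/√72, θ ≈ 96.77°.
There are 2l+1 = 17 values of m_l.

Σ(L_z)² = 408 ℏ²; θ(m_l=-1) ≈ 96.77°; 17 values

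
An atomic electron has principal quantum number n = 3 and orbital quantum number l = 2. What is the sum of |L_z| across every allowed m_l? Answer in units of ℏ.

m_l ∈ {-2, -1, 0, 1, 2}.
Σ|m_l| = 2·2(2+1)/2 = 6.

Σ|L_z| = 6 ℏ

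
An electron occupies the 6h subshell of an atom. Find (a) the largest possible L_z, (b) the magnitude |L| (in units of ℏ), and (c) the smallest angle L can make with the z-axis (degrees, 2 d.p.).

For 6h, l = 5.
L_z,max = lℏ = 5ℏ.
|L| = ℏ√(5·6) = √30 ℏ ≈ 5.477ℏ.
cos θ_min = 5/√30, so θ_min ≈ 24.09°.

L_z,max = 5ℏ; |L| = √30 ℏ ≈ 5.477ℏ; θ_min ≈ 24.09°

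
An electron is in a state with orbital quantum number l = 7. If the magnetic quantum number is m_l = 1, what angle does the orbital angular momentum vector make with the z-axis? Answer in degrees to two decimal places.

|L| = √(l(l+1)) ℏ = 2√14 ℏ.
L_z = m_l ℏ = 1ℏ.
cos θ = L_z/|L| = 1/√56, so θ ≈ 82.32°.

θ ≈ 82.32°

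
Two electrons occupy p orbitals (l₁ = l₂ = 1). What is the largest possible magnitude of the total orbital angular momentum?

The total orbital quantum number L ranges from |l₁ − l₂| to l₁ + l₂ in integer steps.
So L can be 0, 1, 2.
The largest magnitude corresponds to L = 2: |L_tot| = ℏ√(2·3) = √6 ℏ.

|L_tot|_max = √6 ℏ ≈ 2.449ℏ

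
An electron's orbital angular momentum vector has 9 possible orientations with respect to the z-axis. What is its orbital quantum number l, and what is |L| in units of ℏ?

Since there are 2l+1 = 9 values of m_l, l = 4.
Then |L| = √(l(l+1)) ℏ = 2√5 ℏ.

l = 4, |L| = 2√5 ℏ ≈ 4.472ℏ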